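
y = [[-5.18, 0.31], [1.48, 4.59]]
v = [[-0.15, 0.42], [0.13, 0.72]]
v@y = [[1.4,1.88], [0.39,3.35]]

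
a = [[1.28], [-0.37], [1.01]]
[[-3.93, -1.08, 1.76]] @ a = [[-2.85]]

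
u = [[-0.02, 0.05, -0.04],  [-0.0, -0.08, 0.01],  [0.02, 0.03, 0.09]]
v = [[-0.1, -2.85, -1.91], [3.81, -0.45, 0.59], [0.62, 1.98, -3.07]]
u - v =[[0.08, 2.90, 1.87], [-3.81, 0.37, -0.58], [-0.60, -1.95, 3.16]]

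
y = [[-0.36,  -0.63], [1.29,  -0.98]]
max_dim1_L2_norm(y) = 1.62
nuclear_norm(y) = 2.34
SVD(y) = [[0.07, 1.0], [1.0, -0.07]] @ diag([1.6234528179087329, 0.7179143040949909]) @ [[0.78, -0.63], [-0.63, -0.78]]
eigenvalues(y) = [(-0.67+0.85j), (-0.67-0.85j)]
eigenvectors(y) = [[(0.2+0.54j),(0.2-0.54j)],[(0.82+0j),(0.82-0j)]]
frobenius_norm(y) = 1.78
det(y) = 1.17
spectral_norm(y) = 1.62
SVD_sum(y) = [[0.09, -0.07], [1.26, -1.02]] + [[-0.45, -0.56], [0.03, 0.04]]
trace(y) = -1.34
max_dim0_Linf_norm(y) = 1.29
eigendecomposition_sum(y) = [[(-0.18+0.55j),-0.32-0.25j], [(0.65+0.51j),-0.49+0.30j]] + [[-0.18-0.55j, -0.32+0.25j],[0.65-0.51j, -0.49-0.30j]]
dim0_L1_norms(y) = [1.65, 1.61]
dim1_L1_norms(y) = [0.99, 2.27]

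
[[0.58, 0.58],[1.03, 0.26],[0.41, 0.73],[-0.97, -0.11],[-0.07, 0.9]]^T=[[0.58, 1.03, 0.41, -0.97, -0.07], [0.58, 0.26, 0.73, -0.11, 0.9]]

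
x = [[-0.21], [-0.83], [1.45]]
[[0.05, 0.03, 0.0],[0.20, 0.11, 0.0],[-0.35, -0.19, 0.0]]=x @ [[-0.24, -0.13, 0.00]]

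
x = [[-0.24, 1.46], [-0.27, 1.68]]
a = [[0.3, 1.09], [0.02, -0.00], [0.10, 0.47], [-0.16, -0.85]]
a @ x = [[-0.37, 2.27], [-0.00, 0.03], [-0.15, 0.94], [0.27, -1.66]]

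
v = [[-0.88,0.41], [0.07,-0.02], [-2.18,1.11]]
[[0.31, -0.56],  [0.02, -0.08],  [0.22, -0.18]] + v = [[-0.57, -0.15], [0.09, -0.10], [-1.96, 0.93]]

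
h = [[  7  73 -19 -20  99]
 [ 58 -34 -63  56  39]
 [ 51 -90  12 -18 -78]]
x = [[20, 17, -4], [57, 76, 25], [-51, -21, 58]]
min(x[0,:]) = -4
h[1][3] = 56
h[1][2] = -63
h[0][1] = 73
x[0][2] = -4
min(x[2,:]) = -51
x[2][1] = -21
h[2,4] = -78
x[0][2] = -4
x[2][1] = -21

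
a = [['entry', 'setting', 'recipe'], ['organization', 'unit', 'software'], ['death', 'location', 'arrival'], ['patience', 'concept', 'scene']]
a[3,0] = 'patience'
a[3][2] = 'scene'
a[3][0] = 'patience'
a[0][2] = 'recipe'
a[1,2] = 'software'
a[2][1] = 'location'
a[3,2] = 'scene'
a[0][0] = 'entry'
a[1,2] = 'software'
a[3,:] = ['patience', 'concept', 'scene']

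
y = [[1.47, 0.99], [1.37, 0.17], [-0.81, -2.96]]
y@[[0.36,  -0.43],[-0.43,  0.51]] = [[0.10, -0.13], [0.42, -0.50], [0.98, -1.16]]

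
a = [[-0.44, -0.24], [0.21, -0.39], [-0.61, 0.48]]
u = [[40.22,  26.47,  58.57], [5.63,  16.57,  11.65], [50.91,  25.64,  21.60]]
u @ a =[[-47.87, 8.14], [-6.1, -2.22], [-30.19, -11.85]]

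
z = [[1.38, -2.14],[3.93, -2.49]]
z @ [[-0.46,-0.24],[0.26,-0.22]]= [[-1.19, 0.14], [-2.46, -0.40]]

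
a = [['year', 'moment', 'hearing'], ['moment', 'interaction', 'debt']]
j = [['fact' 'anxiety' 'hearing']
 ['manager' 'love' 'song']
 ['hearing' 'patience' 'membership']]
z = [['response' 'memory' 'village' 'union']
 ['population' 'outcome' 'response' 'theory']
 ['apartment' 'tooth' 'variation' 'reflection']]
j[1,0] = 'manager'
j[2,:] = ['hearing', 'patience', 'membership']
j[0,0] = 'fact'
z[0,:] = ['response', 'memory', 'village', 'union']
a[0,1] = 'moment'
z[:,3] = ['union', 'theory', 'reflection']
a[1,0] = 'moment'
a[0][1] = 'moment'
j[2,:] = ['hearing', 'patience', 'membership']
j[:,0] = ['fact', 'manager', 'hearing']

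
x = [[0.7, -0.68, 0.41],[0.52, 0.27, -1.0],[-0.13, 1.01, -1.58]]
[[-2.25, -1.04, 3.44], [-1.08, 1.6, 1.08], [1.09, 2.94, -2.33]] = x @ [[-2.42, -0.84, 3.49], [0.85, -0.67, -1.22], [0.05, -2.22, 0.41]]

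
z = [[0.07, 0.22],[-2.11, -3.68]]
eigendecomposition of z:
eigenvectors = [[0.86, -0.06], [-0.5, 1.00]]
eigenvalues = [-0.06, -3.55]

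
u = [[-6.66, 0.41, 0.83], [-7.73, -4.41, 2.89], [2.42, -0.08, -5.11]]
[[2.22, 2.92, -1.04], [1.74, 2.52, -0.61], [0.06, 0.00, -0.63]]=u @ [[-0.35, -0.46, 0.18], [0.10, 0.09, -0.04], [-0.18, -0.22, 0.21]]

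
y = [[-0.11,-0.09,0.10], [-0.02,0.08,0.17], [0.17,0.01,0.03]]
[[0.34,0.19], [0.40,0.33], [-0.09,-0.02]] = y@[[-0.92, -0.44], [-0.08, 0.35], [2.29, 1.72]]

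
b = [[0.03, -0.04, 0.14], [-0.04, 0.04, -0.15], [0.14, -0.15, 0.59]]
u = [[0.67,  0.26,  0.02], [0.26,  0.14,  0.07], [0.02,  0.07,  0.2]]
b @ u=[[0.01, 0.01, 0.03], [-0.02, -0.02, -0.03], [0.07, 0.06, 0.11]]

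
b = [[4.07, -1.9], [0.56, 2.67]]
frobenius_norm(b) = 5.26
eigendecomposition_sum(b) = [[(2.03-1.18j),-0.95+4.23j], [(0.28-1.25j),1.33+1.94j]] + [[2.03+1.18j, (-0.95-4.23j)], [(0.28+1.25j), 1.33-1.94j]]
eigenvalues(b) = [(3.37+0.76j), (3.37-0.76j)]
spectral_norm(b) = 4.56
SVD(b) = [[-0.98, 0.21], [0.21, 0.98]] @ diag([4.556418871829039, 2.6184818243478776]) @ [[-0.85, 0.53], [0.53, 0.85]]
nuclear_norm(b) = 7.17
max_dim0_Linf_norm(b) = 4.07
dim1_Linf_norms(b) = [4.07, 2.67]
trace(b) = 6.74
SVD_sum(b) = [[3.79, -2.36], [-0.79, 0.49]] + [[0.28, 0.46], [1.35, 2.18]]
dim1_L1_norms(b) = [5.97, 3.23]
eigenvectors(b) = [[(0.88+0j), (0.88-0j)], [(0.32-0.35j), 0.32+0.35j]]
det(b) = 11.93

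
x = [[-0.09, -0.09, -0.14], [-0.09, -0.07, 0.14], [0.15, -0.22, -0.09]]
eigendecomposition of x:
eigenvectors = [[0.81+0.00j, (-0.08-0.45j), -0.08+0.45j], [0.58+0.00j, (0.12+0.46j), (0.12-0.46j)], [0.09+0.00j, (-0.75+0j), (-0.75-0j)]]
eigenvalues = [(-0.17+0j), (-0.04+0.22j), (-0.04-0.22j)]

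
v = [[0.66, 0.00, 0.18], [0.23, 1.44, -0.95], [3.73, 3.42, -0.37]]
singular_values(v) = [5.24, 1.31, 0.14]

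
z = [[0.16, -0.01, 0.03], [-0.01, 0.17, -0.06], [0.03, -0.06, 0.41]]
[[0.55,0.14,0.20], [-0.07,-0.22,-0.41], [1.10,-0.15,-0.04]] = z@[[3.03, 0.92, 1.21], [0.66, -1.47, -2.57], [2.55, -0.64, -0.57]]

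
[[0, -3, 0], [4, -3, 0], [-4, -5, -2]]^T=[[0, 4, -4], [-3, -3, -5], [0, 0, -2]]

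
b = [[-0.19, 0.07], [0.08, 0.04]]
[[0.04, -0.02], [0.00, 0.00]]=b@[[-0.10,0.08],[0.25,-0.09]]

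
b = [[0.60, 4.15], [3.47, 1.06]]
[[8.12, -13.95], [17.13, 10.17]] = b@[[4.54,4.14], [1.3,-3.96]]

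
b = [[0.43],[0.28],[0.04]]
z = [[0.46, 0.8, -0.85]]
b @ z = [[0.20, 0.34, -0.37], [0.13, 0.22, -0.24], [0.02, 0.03, -0.03]]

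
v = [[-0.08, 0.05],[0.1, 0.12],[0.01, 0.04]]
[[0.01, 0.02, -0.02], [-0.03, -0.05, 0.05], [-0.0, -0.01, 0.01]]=v @ [[-0.18, -0.35, 0.33], [-0.08, -0.16, 0.15]]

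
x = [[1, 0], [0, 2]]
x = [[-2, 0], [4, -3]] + [[3, 0], [-4, 5]]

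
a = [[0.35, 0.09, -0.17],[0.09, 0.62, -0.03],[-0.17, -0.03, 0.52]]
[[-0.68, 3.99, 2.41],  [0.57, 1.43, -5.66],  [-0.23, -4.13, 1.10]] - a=[[-1.03,3.9,2.58], [0.48,0.81,-5.63], [-0.06,-4.1,0.58]]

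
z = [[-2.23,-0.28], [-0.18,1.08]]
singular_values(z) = [2.25, 1.09]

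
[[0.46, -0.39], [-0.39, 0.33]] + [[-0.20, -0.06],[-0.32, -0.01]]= [[0.26, -0.45],[-0.71, 0.32]]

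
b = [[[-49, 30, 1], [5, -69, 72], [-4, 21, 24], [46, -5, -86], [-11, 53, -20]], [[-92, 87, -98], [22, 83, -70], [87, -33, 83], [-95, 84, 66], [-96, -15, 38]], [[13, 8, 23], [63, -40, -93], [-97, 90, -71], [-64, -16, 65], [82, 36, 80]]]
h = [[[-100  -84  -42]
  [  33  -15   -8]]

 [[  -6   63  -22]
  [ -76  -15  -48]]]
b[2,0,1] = 8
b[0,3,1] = -5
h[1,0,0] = -6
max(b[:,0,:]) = 87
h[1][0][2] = -22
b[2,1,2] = -93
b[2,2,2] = -71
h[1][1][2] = -48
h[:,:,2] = [[-42, -8], [-22, -48]]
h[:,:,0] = [[-100, 33], [-6, -76]]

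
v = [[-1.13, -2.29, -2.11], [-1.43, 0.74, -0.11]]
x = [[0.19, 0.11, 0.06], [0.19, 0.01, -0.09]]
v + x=[[-0.94,-2.18,-2.05], [-1.24,0.75,-0.2]]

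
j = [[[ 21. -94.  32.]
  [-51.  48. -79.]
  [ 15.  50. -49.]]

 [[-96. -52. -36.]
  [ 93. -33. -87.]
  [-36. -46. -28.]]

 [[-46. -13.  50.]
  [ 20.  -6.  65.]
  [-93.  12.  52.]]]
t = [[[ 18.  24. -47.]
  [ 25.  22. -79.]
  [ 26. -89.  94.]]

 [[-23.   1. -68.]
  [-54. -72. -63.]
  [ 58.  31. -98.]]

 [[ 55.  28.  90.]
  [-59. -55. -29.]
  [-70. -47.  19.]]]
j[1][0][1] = -52.0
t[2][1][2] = -29.0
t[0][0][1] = 24.0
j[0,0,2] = 32.0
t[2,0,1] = 28.0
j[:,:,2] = [[32.0, -79.0, -49.0], [-36.0, -87.0, -28.0], [50.0, 65.0, 52.0]]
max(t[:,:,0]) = 58.0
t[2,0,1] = 28.0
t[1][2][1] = 31.0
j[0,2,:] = [15.0, 50.0, -49.0]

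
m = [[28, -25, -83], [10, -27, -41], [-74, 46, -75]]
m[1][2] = -41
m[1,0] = 10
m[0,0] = 28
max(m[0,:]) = 28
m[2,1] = 46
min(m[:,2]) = -83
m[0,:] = [28, -25, -83]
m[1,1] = -27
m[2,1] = 46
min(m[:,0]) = -74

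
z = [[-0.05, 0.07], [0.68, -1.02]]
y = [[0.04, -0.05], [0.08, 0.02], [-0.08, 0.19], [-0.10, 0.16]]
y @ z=[[-0.04, 0.05], [0.01, -0.01], [0.13, -0.2], [0.11, -0.17]]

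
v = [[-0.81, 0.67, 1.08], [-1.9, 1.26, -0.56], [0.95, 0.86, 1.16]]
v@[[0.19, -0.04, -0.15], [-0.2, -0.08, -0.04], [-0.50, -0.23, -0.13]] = [[-0.83, -0.27, -0.05], [-0.33, 0.1, 0.31], [-0.57, -0.37, -0.33]]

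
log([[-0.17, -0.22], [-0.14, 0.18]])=[[-1.41+2.68j,-0.02+1.39j], [(-0.01+0.89j),(-1.38+0.46j)]]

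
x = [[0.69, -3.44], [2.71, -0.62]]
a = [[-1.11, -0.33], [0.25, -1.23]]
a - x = [[-1.80, 3.11],  [-2.46, -0.61]]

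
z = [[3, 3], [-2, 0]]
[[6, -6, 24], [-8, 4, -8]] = z@[[4, -2, 4], [-2, 0, 4]]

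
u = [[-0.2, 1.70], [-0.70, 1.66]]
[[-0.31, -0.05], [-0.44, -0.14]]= u @ [[0.27, 0.17], [-0.15, -0.01]]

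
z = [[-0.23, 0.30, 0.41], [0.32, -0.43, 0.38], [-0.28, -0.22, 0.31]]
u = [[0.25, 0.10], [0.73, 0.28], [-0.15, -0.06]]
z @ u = [[0.1, 0.04], [-0.29, -0.11], [-0.28, -0.11]]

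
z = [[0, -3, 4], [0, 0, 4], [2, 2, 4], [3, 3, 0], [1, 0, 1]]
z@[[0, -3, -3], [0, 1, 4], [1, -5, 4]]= [[4, -23, 4], [4, -20, 16], [4, -24, 18], [0, -6, 3], [1, -8, 1]]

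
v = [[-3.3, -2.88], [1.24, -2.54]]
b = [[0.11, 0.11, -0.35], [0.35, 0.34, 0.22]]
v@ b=[[-1.37, -1.34, 0.52], [-0.75, -0.73, -0.99]]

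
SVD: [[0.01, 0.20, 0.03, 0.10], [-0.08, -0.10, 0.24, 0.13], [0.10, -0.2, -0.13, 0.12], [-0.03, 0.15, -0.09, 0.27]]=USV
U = [[-0.55,  -0.2,  -0.16,  -0.79], [-0.02,  -0.53,  0.85,  -0.03], [0.14,  0.78,  0.48,  -0.39], [-0.82,  0.28,  0.17,  0.47]]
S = [0.37, 0.31, 0.3, 0.06]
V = [[0.09, -0.7, 0.09, -0.70], [0.36, -0.33, -0.84, 0.26], [-0.09, -0.62, 0.41, 0.66], [-0.93, -0.13, -0.35, -0.04]]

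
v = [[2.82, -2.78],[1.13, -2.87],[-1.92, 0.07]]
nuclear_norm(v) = 6.84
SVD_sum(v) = [[2.6, -2.97], [1.91, -2.19], [-0.87, 0.99]] + [[0.22,0.19], [-0.78,-0.68], [-1.05,-0.92]]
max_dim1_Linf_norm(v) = 2.87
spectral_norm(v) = 5.08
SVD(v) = [[-0.78, 0.17], [-0.57, -0.59], [0.26, -0.79]] @ diag([5.075780034663343, 1.7670192527850348]) @ [[-0.66,0.75], [0.75,0.66]]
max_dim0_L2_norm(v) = 4.0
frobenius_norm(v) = 5.37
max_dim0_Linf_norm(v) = 2.87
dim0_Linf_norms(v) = [2.82, 2.87]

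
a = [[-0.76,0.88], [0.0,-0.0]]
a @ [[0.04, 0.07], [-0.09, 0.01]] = [[-0.11, -0.04],[0.0, 0.0]]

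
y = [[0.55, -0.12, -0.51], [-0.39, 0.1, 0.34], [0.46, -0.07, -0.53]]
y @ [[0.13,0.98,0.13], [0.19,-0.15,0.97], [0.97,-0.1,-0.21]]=[[-0.45, 0.61, 0.06],[0.3, -0.43, -0.03],[-0.47, 0.51, 0.1]]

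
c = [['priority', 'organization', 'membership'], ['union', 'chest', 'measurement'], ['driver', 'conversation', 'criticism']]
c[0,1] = 'organization'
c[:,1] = ['organization', 'chest', 'conversation']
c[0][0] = 'priority'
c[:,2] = ['membership', 'measurement', 'criticism']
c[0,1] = 'organization'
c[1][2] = 'measurement'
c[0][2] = 'membership'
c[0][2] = 'membership'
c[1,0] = 'union'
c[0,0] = 'priority'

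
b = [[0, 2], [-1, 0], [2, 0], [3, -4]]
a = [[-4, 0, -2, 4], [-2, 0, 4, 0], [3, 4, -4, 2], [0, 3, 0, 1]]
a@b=[[8, -24], [8, -4], [-6, -2], [0, -4]]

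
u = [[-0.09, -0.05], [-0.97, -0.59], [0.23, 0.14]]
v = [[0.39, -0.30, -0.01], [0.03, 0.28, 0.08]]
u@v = [[-0.04, 0.01, -0.00], [-0.40, 0.13, -0.04], [0.09, -0.03, 0.01]]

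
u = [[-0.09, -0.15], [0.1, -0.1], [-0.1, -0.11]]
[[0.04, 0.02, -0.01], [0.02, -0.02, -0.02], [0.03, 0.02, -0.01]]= u @ [[0.01, -0.22, -0.07], [-0.24, -0.02, 0.12]]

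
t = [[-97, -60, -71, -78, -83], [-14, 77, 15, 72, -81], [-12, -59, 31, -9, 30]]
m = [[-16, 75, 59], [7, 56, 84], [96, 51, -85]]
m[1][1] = 56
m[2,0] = 96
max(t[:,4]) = 30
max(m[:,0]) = 96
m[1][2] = 84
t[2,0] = -12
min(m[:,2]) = -85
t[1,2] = 15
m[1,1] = 56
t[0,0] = -97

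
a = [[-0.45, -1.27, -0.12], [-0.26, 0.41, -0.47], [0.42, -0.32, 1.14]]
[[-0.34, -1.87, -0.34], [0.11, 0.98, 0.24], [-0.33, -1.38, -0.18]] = a @ [[0.61, 0.11, -0.5], [0.1, 1.51, 0.43], [-0.49, -0.83, 0.15]]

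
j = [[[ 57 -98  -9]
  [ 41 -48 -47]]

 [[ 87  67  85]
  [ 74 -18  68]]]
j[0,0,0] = 57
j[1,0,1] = 67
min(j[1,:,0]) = 74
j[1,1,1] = -18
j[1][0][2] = 85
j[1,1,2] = 68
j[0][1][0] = 41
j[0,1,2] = -47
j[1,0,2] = 85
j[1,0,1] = 67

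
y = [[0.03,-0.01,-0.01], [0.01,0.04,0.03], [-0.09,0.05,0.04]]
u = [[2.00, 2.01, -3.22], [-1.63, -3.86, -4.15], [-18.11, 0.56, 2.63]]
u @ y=[[0.37, -0.1, -0.09],  [0.29, -0.35, -0.27],  [-0.77, 0.34, 0.3]]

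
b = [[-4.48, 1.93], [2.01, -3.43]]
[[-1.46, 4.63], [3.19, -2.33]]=b @ [[-0.10, -0.99], [-0.99, 0.1]]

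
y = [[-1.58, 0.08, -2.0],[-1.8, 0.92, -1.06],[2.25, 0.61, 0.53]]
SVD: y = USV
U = [[-0.63, 0.43, -0.65], [-0.55, 0.35, 0.76], [0.55, 0.83, 0.02]]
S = [3.87, 1.3, 0.88]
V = [[0.83, -0.06, 0.55],  [0.44, 0.66, -0.60],  [-0.33, 0.75, 0.58]]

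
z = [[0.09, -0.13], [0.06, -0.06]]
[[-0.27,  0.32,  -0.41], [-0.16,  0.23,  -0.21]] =z @ [[-1.99, 4.45, -0.9], [0.71, 0.61, 2.55]]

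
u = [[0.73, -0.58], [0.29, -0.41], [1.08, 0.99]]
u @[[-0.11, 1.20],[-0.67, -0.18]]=[[0.31, 0.98], [0.24, 0.42], [-0.78, 1.12]]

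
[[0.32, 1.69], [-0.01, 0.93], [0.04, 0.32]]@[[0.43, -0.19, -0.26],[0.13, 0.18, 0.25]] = [[0.36, 0.24, 0.34],  [0.12, 0.17, 0.24],  [0.06, 0.05, 0.07]]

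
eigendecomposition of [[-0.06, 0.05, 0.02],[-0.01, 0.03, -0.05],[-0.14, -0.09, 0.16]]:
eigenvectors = [[(0.02+0j), 0.64+0.00j, (0.64-0j)], [-0.31+0.00j, 0.21+0.44j, (0.21-0.44j)], [(0.95+0j), 0.50+0.33j, (0.5-0.33j)]]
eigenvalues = [(0.19+0j), (-0.03+0.04j), (-0.03-0.04j)]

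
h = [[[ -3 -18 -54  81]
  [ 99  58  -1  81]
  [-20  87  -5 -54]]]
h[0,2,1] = 87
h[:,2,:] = [[-20, 87, -5, -54]]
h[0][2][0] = -20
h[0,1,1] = 58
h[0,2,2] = -5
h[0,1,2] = -1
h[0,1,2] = -1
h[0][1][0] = 99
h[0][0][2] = -54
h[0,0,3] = 81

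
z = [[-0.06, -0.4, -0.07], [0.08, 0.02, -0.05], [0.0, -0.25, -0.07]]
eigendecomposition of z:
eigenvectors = [[(-0.82+0j), -0.82-0.00j, 0.56+0.00j], [0.10+0.25j, 0.10-0.25j, (-0.22+0j)], [(-0.49+0.12j), -0.49-0.12j, (0.8+0j)]]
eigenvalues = [(-0.05+0.13j), (-0.05-0.13j), (-0+0j)]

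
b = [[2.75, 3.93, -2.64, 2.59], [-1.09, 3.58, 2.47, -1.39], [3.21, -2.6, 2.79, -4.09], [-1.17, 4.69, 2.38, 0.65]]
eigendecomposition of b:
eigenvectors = [[(-0.38+0.41j), -0.38-0.41j, (0.71+0j), 0.42+0.00j], [-0.05-0.36j, (-0.05+0.36j), 0.13+0.00j, (-0.12+0j)], [0.61+0.00j, 0.61-0.00j, (0.53+0j), 0.65+0.00j], [-0.24-0.35j, -0.24+0.35j, (0.43+0j), (0.63+0j)]]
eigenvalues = [(2.64+6.07j), (2.64-6.07j), (3.09+0j), (1.4+0j)]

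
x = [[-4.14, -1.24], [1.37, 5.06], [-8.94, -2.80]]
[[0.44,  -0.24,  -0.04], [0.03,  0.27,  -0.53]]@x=[[-1.79, -1.65], [4.98, 2.81]]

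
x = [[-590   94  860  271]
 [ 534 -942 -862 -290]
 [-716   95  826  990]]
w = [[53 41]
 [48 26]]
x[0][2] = 860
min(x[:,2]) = -862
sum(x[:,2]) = 824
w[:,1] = [41, 26]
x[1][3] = -290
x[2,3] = 990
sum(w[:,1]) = 67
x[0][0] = -590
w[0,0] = 53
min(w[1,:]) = 26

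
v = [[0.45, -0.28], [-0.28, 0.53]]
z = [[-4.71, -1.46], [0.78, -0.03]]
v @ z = [[-2.34, -0.65], [1.73, 0.39]]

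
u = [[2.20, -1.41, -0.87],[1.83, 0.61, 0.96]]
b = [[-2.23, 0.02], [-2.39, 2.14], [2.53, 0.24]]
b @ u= [[-4.87, 3.16, 1.96], [-1.34, 4.68, 4.13], [6.01, -3.42, -1.97]]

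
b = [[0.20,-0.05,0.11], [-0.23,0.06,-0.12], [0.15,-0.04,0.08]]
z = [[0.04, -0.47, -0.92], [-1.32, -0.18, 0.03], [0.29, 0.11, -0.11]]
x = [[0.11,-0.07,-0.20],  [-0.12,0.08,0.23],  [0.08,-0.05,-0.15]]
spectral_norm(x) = 0.40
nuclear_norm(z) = 2.51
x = b @ z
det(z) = 0.15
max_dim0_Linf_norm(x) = 0.23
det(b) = 0.00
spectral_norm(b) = 0.39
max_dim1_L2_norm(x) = 0.27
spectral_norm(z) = 1.37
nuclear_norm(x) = 0.41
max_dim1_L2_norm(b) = 0.27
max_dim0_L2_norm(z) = 1.35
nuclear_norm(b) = 0.40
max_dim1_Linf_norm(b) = 0.23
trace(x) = 0.04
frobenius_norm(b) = 0.39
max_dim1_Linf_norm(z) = 1.32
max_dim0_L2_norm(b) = 0.34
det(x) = -0.00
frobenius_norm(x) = 0.40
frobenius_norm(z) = 1.72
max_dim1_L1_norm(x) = 0.43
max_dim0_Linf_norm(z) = 1.32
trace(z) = -0.25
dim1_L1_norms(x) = [0.38, 0.43, 0.28]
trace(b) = 0.34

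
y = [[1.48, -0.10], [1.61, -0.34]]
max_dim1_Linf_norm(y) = 1.61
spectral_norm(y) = 2.21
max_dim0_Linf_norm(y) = 1.61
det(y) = -0.34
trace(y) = 1.14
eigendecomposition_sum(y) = [[1.47, -0.08], [1.37, -0.08]] + [[0.01, -0.02], [0.24, -0.26]]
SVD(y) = [[-0.67, -0.74], [-0.74, 0.67]] @ diag([2.2100054725457836, 0.15484124553130976]) @ [[-0.99, 0.14], [-0.14, -0.99]]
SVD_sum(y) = [[1.46, -0.21], [1.62, -0.24]] + [[0.02, 0.11], [-0.01, -0.1]]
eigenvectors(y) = [[0.73,0.06], [0.68,1.0]]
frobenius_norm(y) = 2.22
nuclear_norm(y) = 2.36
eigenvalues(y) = [1.39, -0.25]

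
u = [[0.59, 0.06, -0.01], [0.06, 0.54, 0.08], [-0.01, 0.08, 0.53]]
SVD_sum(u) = [[0.26,0.27,0.16], [0.27,0.28,0.17], [0.16,0.17,0.10]] + [[0.29,-0.11,-0.26], [-0.11,0.05,0.11], [-0.26,0.11,0.24]] + [[0.04, -0.1, 0.09],[-0.10, 0.21, -0.20],[0.09, -0.2, 0.18]]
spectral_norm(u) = 0.65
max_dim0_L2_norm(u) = 0.59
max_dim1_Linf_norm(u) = 0.59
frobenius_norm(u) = 0.97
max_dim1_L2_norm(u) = 0.59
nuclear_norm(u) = 1.66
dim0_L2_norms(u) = [0.59, 0.55, 0.54]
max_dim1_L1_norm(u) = 0.68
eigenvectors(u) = [[0.32, -0.70, 0.63], [-0.70, 0.28, 0.66], [0.64, 0.65, 0.4]]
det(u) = 0.16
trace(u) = 1.66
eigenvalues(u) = [0.44, 0.58, 0.65]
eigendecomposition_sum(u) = [[0.04,-0.10,0.09],[-0.1,0.21,-0.2],[0.09,-0.2,0.18]] + [[0.29, -0.11, -0.26], [-0.11, 0.05, 0.11], [-0.26, 0.11, 0.24]] + [[0.26, 0.27, 0.16], [0.27, 0.28, 0.17], [0.16, 0.17, 0.10]]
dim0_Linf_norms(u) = [0.59, 0.54, 0.53]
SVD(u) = [[-0.63,0.70,0.32], [-0.66,-0.28,-0.70], [-0.40,-0.65,0.64]] @ diag([0.6461380026617135, 0.5752962189677046, 0.43856577837058175]) @ [[-0.63, -0.66, -0.40],[0.70, -0.28, -0.65],[0.32, -0.7, 0.64]]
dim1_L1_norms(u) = [0.66, 0.68, 0.62]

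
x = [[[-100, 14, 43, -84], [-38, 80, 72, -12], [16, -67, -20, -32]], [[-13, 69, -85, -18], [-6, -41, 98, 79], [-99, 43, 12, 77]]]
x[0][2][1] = -67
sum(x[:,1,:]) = 232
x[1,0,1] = 69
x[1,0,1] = 69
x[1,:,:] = [[-13, 69, -85, -18], [-6, -41, 98, 79], [-99, 43, 12, 77]]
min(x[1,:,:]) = -99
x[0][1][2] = 72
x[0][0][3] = -84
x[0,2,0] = 16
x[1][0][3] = -18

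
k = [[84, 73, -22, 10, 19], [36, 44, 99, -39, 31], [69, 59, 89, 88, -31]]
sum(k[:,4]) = 19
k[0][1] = 73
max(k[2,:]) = 89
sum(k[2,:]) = 274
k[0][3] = 10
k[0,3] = 10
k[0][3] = 10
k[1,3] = -39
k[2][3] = 88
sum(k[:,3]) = 59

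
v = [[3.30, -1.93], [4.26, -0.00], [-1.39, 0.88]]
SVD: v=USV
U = [[-0.64,0.65], [-0.72,-0.70], [0.27,-0.31]]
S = [5.74, 1.57]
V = [[-0.97, 0.26],  [-0.26, -0.97]]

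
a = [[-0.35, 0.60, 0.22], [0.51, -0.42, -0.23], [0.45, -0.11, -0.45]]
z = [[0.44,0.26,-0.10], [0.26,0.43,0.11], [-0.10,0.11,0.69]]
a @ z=[[-0.02, 0.19, 0.25], [0.14, -0.07, -0.26], [0.21, 0.02, -0.37]]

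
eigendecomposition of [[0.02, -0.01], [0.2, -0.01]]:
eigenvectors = [[(0.07+0.21j), 0.07-0.21j], [(0.98+0j), 0.98-0.00j]]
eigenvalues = [0.04j, -0.04j]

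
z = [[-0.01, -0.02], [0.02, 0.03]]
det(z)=0.000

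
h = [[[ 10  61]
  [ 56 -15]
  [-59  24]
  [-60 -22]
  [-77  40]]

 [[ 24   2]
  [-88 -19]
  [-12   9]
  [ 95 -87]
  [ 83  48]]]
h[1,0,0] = 24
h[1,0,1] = 2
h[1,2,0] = -12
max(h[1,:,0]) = 95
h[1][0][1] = 2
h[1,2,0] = -12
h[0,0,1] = 61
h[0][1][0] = 56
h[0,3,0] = -60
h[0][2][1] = 24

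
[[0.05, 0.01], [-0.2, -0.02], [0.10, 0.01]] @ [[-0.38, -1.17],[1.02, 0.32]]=[[-0.01,-0.06], [0.06,0.23], [-0.03,-0.11]]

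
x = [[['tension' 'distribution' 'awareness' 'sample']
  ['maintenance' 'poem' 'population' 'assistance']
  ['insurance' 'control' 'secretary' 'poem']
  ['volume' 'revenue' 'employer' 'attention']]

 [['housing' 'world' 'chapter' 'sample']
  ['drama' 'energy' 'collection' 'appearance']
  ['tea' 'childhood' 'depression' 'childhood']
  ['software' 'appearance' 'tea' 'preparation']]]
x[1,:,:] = [['housing', 'world', 'chapter', 'sample'], ['drama', 'energy', 'collection', 'appearance'], ['tea', 'childhood', 'depression', 'childhood'], ['software', 'appearance', 'tea', 'preparation']]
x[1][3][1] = 'appearance'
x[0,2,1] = 'control'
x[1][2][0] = 'tea'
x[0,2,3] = 'poem'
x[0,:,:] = [['tension', 'distribution', 'awareness', 'sample'], ['maintenance', 'poem', 'population', 'assistance'], ['insurance', 'control', 'secretary', 'poem'], ['volume', 'revenue', 'employer', 'attention']]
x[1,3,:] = ['software', 'appearance', 'tea', 'preparation']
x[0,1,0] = 'maintenance'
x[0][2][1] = 'control'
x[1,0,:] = ['housing', 'world', 'chapter', 'sample']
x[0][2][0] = 'insurance'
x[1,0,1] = 'world'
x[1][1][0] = 'drama'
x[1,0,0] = 'housing'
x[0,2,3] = 'poem'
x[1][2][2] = 'depression'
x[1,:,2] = ['chapter', 'collection', 'depression', 'tea']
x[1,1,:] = ['drama', 'energy', 'collection', 'appearance']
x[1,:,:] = [['housing', 'world', 'chapter', 'sample'], ['drama', 'energy', 'collection', 'appearance'], ['tea', 'childhood', 'depression', 'childhood'], ['software', 'appearance', 'tea', 'preparation']]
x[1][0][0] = 'housing'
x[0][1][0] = 'maintenance'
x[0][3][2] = 'employer'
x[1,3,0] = 'software'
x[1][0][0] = 'housing'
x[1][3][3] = 'preparation'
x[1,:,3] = ['sample', 'appearance', 'childhood', 'preparation']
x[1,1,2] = 'collection'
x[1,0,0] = 'housing'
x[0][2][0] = 'insurance'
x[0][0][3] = 'sample'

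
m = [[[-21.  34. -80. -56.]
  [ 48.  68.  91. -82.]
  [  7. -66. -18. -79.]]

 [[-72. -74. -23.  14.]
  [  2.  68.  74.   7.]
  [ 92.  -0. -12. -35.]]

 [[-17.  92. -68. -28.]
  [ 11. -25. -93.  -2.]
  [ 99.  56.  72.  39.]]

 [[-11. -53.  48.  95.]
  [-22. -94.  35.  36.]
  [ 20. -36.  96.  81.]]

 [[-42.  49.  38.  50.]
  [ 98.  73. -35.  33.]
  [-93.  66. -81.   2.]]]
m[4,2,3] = 2.0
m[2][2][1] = 56.0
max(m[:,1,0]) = 98.0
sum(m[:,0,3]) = 75.0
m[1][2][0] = 92.0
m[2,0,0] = -17.0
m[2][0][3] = -28.0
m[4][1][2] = -35.0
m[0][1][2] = 91.0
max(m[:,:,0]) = 99.0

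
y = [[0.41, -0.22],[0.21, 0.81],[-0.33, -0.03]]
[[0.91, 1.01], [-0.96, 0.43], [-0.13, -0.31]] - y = [[0.50, 1.23], [-1.17, -0.38], [0.2, -0.28]]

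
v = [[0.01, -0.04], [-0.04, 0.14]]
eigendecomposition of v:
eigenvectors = [[-0.96, 0.27], [-0.27, -0.96]]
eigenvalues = [-0.0, 0.15]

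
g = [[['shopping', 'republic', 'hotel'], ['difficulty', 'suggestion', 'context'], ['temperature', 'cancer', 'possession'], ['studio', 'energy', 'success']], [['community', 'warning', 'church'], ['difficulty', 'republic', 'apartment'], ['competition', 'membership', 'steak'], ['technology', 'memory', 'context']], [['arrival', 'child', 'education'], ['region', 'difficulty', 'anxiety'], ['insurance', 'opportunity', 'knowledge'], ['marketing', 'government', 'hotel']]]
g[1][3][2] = 'context'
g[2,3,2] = 'hotel'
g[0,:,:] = [['shopping', 'republic', 'hotel'], ['difficulty', 'suggestion', 'context'], ['temperature', 'cancer', 'possession'], ['studio', 'energy', 'success']]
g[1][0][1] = 'warning'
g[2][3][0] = 'marketing'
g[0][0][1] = 'republic'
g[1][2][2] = 'steak'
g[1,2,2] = 'steak'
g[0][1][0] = 'difficulty'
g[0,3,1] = 'energy'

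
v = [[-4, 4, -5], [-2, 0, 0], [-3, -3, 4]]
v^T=[[-4, -2, -3], [4, 0, -3], [-5, 0, 4]]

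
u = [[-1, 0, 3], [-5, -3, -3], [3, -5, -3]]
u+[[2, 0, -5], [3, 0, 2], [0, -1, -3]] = [[1, 0, -2], [-2, -3, -1], [3, -6, -6]]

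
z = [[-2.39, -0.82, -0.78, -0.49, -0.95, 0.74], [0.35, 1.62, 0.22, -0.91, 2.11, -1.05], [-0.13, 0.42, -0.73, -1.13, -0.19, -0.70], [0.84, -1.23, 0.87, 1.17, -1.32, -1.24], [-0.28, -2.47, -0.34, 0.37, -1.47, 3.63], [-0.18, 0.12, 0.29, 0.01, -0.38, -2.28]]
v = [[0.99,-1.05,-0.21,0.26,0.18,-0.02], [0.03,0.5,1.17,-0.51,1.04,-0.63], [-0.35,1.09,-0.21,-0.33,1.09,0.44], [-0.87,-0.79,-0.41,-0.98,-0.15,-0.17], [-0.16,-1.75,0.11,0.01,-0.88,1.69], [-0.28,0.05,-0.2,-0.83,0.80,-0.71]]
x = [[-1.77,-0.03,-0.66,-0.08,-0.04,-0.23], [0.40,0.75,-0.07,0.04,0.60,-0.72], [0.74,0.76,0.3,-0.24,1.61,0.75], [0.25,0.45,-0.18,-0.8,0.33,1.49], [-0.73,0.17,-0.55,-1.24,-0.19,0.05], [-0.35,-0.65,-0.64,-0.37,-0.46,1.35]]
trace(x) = -0.36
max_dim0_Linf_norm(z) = 3.63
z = v @ x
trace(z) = -4.08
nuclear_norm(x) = 8.81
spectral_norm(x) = 2.76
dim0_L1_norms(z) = [4.17, 6.68, 3.23, 4.08, 6.42, 9.64]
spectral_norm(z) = 5.84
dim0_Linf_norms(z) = [2.39, 2.47, 0.87, 1.17, 2.11, 3.63]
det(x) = 1.67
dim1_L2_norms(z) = [2.95, 3.03, 1.59, 2.76, 4.67, 2.34]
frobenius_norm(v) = 4.44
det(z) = 0.16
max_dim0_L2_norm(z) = 4.7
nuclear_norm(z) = 13.74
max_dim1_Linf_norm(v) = 1.75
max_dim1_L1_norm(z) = 8.56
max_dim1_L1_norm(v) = 4.6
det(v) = 0.16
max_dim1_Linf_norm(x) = 1.77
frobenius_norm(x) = 4.30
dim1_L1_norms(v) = [2.71, 3.88, 3.51, 3.37, 4.6, 2.87]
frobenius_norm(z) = 7.43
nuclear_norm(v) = 9.16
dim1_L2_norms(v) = [1.49, 1.83, 1.69, 1.6, 2.59, 1.4]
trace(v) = -1.29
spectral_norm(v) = 3.27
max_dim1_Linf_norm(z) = 3.63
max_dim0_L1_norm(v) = 5.23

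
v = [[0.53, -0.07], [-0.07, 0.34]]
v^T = [[0.53, -0.07], [-0.07, 0.34]]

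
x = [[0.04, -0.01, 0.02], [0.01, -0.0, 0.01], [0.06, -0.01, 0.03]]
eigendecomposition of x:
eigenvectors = [[-0.54, -0.44, 0.09], [-0.2, -0.66, -0.82], [-0.82, 0.61, -0.57]]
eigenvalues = [0.07, -0.0, 0.01]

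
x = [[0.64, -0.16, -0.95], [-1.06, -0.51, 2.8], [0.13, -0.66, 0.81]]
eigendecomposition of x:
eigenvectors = [[0.70+0.00j, (0.31-0.28j), 0.31+0.28j],  [0.60+0.00j, (-0.78+0j), (-0.78-0j)],  [(0.38+0j), -0.16-0.43j, -0.16+0.43j]]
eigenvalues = [(-0+0j), (0.47+1.17j), (0.47-1.17j)]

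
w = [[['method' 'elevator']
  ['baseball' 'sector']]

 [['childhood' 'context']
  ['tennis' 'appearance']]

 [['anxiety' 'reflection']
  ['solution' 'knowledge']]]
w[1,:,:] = [['childhood', 'context'], ['tennis', 'appearance']]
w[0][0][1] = 'elevator'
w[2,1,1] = 'knowledge'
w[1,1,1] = 'appearance'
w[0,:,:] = [['method', 'elevator'], ['baseball', 'sector']]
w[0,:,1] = ['elevator', 'sector']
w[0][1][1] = 'sector'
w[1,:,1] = ['context', 'appearance']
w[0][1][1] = 'sector'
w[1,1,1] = 'appearance'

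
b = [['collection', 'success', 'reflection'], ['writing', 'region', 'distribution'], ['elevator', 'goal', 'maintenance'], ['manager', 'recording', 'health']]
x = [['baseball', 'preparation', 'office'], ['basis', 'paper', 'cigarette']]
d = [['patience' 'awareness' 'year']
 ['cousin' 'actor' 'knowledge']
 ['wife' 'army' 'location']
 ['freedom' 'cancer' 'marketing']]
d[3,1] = 'cancer'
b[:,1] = ['success', 'region', 'goal', 'recording']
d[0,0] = 'patience'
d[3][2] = 'marketing'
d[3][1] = 'cancer'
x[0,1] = 'preparation'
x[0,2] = 'office'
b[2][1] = 'goal'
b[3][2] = 'health'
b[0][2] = 'reflection'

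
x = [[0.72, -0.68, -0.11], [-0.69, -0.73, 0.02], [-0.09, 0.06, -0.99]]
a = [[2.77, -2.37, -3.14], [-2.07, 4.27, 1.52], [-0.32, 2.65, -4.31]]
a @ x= [[3.91, -0.34, 2.76], [-4.57, -1.62, -1.19], [-1.67, -1.98, 4.36]]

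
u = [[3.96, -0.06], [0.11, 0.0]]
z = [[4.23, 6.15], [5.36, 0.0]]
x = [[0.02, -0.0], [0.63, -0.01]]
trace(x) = 0.01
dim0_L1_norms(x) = [0.65, 0.01]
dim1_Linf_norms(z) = [6.15, 5.36]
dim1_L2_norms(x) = [0.02, 0.63]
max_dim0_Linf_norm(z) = 6.15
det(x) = -0.00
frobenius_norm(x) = 0.63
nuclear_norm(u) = 3.96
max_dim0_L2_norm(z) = 6.83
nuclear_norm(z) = 12.26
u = z @ x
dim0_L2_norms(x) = [0.63, 0.01]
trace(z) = 4.23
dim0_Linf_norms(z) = [5.36, 6.15]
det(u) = 0.01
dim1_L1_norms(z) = [10.38, 5.36]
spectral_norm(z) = 8.28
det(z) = -32.96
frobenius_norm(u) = 3.96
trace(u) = 3.96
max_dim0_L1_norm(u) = 4.07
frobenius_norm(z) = 9.19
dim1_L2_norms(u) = [3.96, 0.11]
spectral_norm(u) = 3.96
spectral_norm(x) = 0.63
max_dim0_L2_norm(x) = 0.63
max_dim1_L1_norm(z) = 10.38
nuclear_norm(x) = 0.63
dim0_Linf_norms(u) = [3.96, 0.06]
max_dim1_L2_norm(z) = 7.46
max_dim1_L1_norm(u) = 4.02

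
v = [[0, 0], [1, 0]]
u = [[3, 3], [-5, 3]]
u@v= [[3, 0], [3, 0]]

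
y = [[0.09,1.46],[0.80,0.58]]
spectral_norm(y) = 1.63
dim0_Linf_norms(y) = [0.8, 1.46]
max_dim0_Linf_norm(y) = 1.46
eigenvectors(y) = [[-0.86, -0.73], [0.51, -0.68]]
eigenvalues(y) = [-0.77, 1.44]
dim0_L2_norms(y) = [0.81, 1.57]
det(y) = -1.12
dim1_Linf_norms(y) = [1.46, 0.8]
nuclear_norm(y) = 2.31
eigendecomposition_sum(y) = [[-0.47,0.51], [0.28,-0.30]] + [[0.56, 0.95], [0.52, 0.88]]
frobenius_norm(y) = 1.77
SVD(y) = [[-0.88,-0.48], [-0.48,0.88]] @ diag([1.6264940305021154, 0.6860154289379968]) @ [[-0.29, -0.96], [0.96, -0.29]]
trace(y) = 0.67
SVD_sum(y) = [[0.41, 1.37], [0.22, 0.75]] + [[-0.32,  0.09],[0.58,  -0.17]]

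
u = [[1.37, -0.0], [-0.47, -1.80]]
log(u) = [[(0.31+0j),0.00+0.00j], [0.04+0.47j,(0.59+3.14j)]]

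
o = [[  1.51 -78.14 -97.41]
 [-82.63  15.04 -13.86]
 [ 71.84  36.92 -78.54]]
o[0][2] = -97.41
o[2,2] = -78.54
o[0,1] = -78.14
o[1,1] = 15.04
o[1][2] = -13.86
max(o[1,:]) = 15.04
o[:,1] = [-78.14, 15.04, 36.92]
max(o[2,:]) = 71.84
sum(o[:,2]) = -189.81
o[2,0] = 71.84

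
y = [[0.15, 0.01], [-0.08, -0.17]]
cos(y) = [[0.99, 0.0], [-0.0, 0.99]]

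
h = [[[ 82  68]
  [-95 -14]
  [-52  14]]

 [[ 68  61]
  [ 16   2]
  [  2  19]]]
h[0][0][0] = 82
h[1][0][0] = 68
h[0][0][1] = 68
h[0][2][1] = 14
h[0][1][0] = -95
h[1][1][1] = 2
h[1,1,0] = 16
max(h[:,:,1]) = 68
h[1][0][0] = 68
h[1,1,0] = 16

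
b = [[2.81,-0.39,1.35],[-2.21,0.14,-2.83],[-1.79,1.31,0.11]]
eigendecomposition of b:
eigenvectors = [[-0.68+0.00j, (0.33+0.16j), (0.33-0.16j)], [(-0.32+0j), 0.07-0.64j, (0.07+0.64j)], [(0.66+0j), -0.67+0.00j, (-0.67-0j)]]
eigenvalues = [(1.31+0j), (0.88+1.71j), (0.88-1.71j)]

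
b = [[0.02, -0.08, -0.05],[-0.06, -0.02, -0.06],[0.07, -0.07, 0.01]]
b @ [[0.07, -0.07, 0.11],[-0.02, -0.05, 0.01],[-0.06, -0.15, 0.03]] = [[0.01, 0.01, -0.0], [-0.0, 0.01, -0.01], [0.01, -0.00, 0.01]]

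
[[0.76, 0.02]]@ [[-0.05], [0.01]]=[[-0.04]]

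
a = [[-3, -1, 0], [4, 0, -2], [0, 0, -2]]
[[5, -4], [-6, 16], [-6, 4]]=a @ [[0, 3], [-5, -5], [3, -2]]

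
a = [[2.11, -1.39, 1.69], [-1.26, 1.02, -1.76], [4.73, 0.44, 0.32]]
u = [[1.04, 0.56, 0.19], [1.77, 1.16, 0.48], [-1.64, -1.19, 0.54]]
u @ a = [[2.39, -0.79, 0.83],[4.54, -1.07, 1.1],[0.59, 1.3, -0.50]]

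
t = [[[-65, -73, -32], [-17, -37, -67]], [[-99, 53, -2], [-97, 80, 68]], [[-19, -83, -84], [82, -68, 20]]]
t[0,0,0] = -65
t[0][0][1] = -73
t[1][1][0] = -97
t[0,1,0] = -17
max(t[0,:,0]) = -17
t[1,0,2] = -2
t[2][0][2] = -84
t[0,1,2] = -67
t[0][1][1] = -37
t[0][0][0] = -65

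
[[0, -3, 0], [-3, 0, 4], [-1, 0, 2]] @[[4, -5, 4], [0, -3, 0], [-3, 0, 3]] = [[0, 9, 0], [-24, 15, 0], [-10, 5, 2]]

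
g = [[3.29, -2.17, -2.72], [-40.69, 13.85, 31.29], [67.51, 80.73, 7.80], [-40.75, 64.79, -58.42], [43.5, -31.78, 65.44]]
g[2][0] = 67.51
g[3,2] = -58.42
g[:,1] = [-2.17, 13.85, 80.73, 64.79, -31.78]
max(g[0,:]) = 3.29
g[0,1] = -2.17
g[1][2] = 31.29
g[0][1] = -2.17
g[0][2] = -2.72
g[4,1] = -31.78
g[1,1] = 13.85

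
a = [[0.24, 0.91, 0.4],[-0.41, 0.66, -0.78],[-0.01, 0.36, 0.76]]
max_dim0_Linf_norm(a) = 0.91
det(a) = 0.42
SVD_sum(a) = [[0.2, 0.49, 0.70],[-0.08, -0.19, -0.28],[0.18, 0.45, 0.64]] + [[-0.11, 0.40, -0.25], [-0.24, 0.86, -0.54], [0.02, -0.08, 0.05]] + [[0.16,  0.01,  -0.05], [-0.09,  -0.01,  0.03], [-0.21,  -0.02,  0.07]]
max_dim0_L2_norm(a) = 1.18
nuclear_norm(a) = 2.69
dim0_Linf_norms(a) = [0.41, 0.91, 0.78]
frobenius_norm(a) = 1.72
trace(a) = 1.66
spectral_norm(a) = 1.24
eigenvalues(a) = [(0.44+0j), (0.61+0.77j), (0.61-0.77j)]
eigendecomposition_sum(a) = [[(0.25+0j), (-0.11+0j), -0.56+0.00j], [(0.1+0j), -0.04+0.00j, -0.22+0.00j], [-0.10+0.00j, (0.04+0j), 0.23-0.00j]] + [[-0.00+0.27j, 0.51-0.25j, 0.48+0.42j], [(-0.25+0.06j), (0.35+0.41j), -0.28+0.54j], [0.05+0.11j, (0.16-0.19j), (0.26+0.09j)]] + [[-0.00-0.27j, 0.51+0.25j, 0.48-0.42j],[-0.25-0.06j, (0.35-0.41j), -0.28-0.54j],[0.05-0.11j, (0.16+0.19j), 0.26-0.09j]]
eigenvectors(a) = [[(-0.87+0j), (-0.69+0j), -0.69-0.00j], [(-0.34+0j), (-0.16-0.64j), -0.16+0.64j], [(0.36+0j), (-0.28+0.12j), (-0.28-0.12j)]]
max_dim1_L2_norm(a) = 1.1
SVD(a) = [[0.71, 0.42, -0.56], [-0.28, 0.9, 0.33], [0.65, -0.08, 0.76]] @ diag([1.2434625172363607, 1.1543179373020596, 0.2940256244801351]) @ [[0.22, 0.56, 0.80], [-0.23, 0.83, -0.51], [-0.95, -0.07, 0.31]]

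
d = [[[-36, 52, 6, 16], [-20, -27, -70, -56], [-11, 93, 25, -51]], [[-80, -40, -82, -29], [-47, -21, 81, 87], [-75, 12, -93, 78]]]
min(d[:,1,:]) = -70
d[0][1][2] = -70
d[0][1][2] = -70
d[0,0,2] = 6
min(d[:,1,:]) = -70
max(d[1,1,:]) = 87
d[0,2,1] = 93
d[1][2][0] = -75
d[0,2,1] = 93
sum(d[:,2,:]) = -22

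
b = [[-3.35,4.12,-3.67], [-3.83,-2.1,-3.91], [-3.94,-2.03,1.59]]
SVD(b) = [[-0.71, -0.59, -0.38], [-0.66, 0.40, 0.63], [-0.22, 0.71, -0.67]] @ diag([7.655833461614351, 5.510282590052824, 3.0381573010275136]) @ [[0.76, -0.14, 0.64], [-0.42, -0.85, 0.31], [0.5, -0.51, -0.71]]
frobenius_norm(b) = 9.91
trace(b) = -3.86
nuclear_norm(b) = 16.20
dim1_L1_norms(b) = [11.14, 9.84, 7.56]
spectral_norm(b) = 7.66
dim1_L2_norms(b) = [6.45, 5.86, 4.71]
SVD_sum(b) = [[-4.14, 0.78, -3.48], [-3.86, 0.73, -3.24], [-1.28, 0.24, -1.07]] + [[1.37, 2.75, -1.01], [-0.92, -1.85, 0.68], [-1.65, -3.31, 1.22]] + [[-0.58, 0.59, 0.82], [0.95, -0.98, -1.36], [-1.01, 1.04, 1.44]]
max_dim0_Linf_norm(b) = 4.12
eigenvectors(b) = [[(-0.03+0.52j),(-0.03-0.52j),-0.50+0.00j], [-0.75+0.00j,(-0.75-0j),(-0.21+0j)], [-0.37+0.14j,(-0.37-0.14j),0.84+0.00j]]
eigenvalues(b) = [(-4.16+3.39j), (-4.16-3.39j), (4.45+0j)]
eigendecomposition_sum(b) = [[(-1.96+1.31j), (1.56+0.96j), -0.79+1.02j], [-2.03-2.71j, (-1.26+2.31j), -1.53-1.06j], [-1.50-0.95j, (-0.18+1.37j), -0.95-0.23j]] + [[-1.96-1.31j, 1.56-0.96j, (-0.79-1.02j)], [(-2.03+2.71j), (-1.26-2.31j), -1.53+1.06j], [(-1.5+0.95j), (-0.18-1.37j), -0.95+0.23j]] + [[(0.56+0j), 1.00-0.00j, (-2.09+0j)], [(0.23+0j), (0.41-0j), (-0.86+0j)], [-0.94-0.00j, (-1.67+0j), 3.48-0.00j]]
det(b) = 128.17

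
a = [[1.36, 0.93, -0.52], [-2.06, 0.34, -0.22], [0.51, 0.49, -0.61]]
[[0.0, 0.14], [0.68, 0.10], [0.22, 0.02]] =a@[[-0.26, -0.02],[0.11, 0.27],[-0.49, 0.16]]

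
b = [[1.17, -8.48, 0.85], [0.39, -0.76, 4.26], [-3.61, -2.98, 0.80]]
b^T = [[1.17, 0.39, -3.61], [-8.48, -0.76, -2.98], [0.85, 4.26, 0.80]]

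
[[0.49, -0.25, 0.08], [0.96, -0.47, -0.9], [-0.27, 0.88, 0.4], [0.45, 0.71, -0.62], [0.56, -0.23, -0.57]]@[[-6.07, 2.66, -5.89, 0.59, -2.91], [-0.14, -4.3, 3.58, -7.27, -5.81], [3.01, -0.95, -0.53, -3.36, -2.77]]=[[-2.7,2.30,-3.82,1.84,-0.2], [-8.47,5.43,-6.86,7.01,2.43], [2.72,-4.88,4.53,-7.90,-5.44], [-4.7,-1.27,0.22,-2.81,-3.72], [-5.08,3.02,-3.82,3.92,1.29]]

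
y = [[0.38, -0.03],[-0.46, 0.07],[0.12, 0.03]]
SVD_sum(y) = [[0.38, -0.04], [-0.46, 0.05], [0.12, -0.01]] + [[0.00,0.01], [0.0,0.02], [0.0,0.04]]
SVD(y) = [[-0.62, -0.23], [0.76, -0.41], [-0.19, -0.88]] @ diag([0.6121660458591539, 0.0485049718809137]) @ [[-0.99, 0.11],[-0.11, -0.99]]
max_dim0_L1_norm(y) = 0.96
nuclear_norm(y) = 0.66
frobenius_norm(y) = 0.61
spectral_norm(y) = 0.61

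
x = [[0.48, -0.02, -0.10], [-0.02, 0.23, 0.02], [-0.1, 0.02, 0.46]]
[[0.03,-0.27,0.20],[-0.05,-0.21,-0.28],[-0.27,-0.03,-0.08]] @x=[[-0.00, -0.06, 0.08], [0.01, -0.05, -0.13], [-0.12, -0.00, -0.01]]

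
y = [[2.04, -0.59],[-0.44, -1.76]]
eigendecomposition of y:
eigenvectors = [[0.99, 0.15], [-0.11, 0.99]]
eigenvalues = [2.11, -1.83]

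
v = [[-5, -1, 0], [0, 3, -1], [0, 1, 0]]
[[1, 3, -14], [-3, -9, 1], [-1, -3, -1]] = v@ [[0, 0, 3], [-1, -3, -1], [0, 0, -4]]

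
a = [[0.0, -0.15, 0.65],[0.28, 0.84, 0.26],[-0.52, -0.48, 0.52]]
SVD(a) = [[0.31,0.64,-0.7], [-0.62,0.69,0.36], [0.72,0.32,0.62]] @ diag([1.1432912471803218, 0.8356250345876712, 0.2498317947964552]) @ [[-0.48, -0.80, 0.36], [0.03, 0.4, 0.92], [-0.88, 0.45, -0.17]]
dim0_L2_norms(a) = [0.59, 0.98, 0.87]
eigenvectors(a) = [[-0.64+0.00j, -0.64-0.00j, -0.67+0.00j], [0.09+0.44j, 0.09-0.44j, (0.68+0j)], [(-0.43-0.46j), -0.43+0.46j, (-0.3+0j)]]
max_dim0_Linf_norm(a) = 0.84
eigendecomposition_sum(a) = [[(-0.11+0.33j), (0.13+0.33j), 0.53+0.00j], [0.25+0.03j, 0.21-0.14j, -0.08-0.37j], [(-0.31+0.15j), (-0.15+0.31j), 0.35+0.38j]] + [[-0.11-0.33j, (0.13-0.33j), (0.53-0j)], [0.25-0.03j, 0.21+0.14j, (-0.08+0.37j)], [(-0.31-0.15j), -0.15-0.31j, (0.35-0.38j)]] + [[0.21+0.00j, (-0.41+0j), (-0.4+0j)], [-0.21-0.00j, (0.42-0j), (0.41-0j)], [0.10+0.00j, (-0.19+0j), -0.18+0.00j]]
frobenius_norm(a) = 1.44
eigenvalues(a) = [(0.46+0.57j), (0.46-0.57j), (0.45+0j)]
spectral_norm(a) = 1.14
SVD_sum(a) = [[-0.17, -0.28, 0.13], [0.34, 0.57, -0.26], [-0.39, -0.66, 0.3]] + [[0.02,  0.21,  0.49], [0.02,  0.23,  0.53], [0.01,  0.11,  0.25]] + [[0.15,-0.08,0.03], [-0.08,0.04,-0.01], [-0.13,0.07,-0.03]]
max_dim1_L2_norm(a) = 0.92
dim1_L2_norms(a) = [0.67, 0.92, 0.88]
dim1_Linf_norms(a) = [0.65, 0.84, 0.52]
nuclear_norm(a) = 2.23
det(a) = 0.24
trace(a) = 1.36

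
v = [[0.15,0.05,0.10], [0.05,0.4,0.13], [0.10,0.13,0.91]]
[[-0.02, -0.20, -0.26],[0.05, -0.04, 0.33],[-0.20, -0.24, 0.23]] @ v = [[-0.04, -0.11, -0.26], [0.04, 0.03, 0.30], [-0.02, -0.08, 0.16]]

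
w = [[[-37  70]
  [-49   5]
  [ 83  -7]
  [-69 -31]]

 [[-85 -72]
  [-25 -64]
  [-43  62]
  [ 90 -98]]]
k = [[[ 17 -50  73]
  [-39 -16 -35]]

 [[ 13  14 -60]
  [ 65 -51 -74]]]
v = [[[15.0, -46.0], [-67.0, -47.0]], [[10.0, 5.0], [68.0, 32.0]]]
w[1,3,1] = -98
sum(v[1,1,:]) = 100.0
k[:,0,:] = [[17, -50, 73], [13, 14, -60]]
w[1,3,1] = -98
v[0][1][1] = -47.0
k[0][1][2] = -35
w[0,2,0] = 83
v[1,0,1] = 5.0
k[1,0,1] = 14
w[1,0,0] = -85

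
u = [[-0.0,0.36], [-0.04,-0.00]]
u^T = [[-0.00, -0.04], [0.36, -0.00]]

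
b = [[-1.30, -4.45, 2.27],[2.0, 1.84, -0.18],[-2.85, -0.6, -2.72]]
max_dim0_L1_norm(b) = 6.89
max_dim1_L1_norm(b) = 8.02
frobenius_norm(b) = 7.07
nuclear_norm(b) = 10.31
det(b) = -10.66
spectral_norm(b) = 5.68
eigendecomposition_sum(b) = [[(-0.9+2.25j), -2.68+0.93j, 0.84+1.07j],[1.20-0.40j, 1.28+0.75j, (0.14-0.7j)],[-1.06-1.32j, 0.35-1.95j, -0.94+0.14j]] + [[(-0.9-2.25j), (-2.68-0.93j), (0.84-1.07j)], [1.20+0.40j, 1.28-0.75j, (0.14+0.7j)], [-1.06+1.32j, (0.35+1.95j), -0.94-0.14j]] + [[0.51-0.00j, (0.91-0j), (0.59-0j)], [-0.40+0.00j, (-0.71+0j), (-0.46+0j)], [(-0.72+0j), (-1.29+0j), -0.84+0.00j]]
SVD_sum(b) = [[-2.23,  -4.25,  1.39], [1.12,  2.13,  -0.7], [-0.46,  -0.87,  0.29]] + [[0.83, -0.12, 0.97], [0.64, -0.09, 0.75], [-2.49, 0.35, -2.91]] + [[0.10, -0.08, -0.10], [0.24, -0.2, -0.23], [0.10, -0.08, -0.09]]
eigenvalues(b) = [(-0.57+3.15j), (-0.57-3.15j), (-1.04+0j)]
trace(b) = -2.18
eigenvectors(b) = [[(-0.75+0j),(-0.75-0j),(-0.52+0j)], [0.26+0.30j,0.26-0.30j,0.41+0.00j], [(0.26-0.46j),0.26+0.46j,0.75+0.00j]]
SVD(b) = [[-0.88, -0.31, 0.36], [0.44, -0.24, 0.87], [-0.18, 0.92, 0.34]] @ diag([5.683872257507685, 4.175643459447935, 0.44933045735197097]) @ [[0.45,0.85,-0.28], [-0.65,0.09,-0.76], [0.62,-0.52,-0.59]]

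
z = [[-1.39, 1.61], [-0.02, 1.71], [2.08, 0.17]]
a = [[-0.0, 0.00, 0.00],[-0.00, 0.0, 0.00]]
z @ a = [[0.0, 0.00, 0.0], [0.00, 0.00, 0.00], [0.00, 0.0, 0.0]]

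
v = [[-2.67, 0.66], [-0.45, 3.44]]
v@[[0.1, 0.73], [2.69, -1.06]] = [[1.51, -2.65], [9.21, -3.97]]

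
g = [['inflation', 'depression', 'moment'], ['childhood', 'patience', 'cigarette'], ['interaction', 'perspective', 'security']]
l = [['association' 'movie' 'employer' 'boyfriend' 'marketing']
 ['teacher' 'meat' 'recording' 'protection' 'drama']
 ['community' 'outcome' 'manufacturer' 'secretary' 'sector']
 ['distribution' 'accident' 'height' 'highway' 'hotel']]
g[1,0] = 'childhood'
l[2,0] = 'community'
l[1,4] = 'drama'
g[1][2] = 'cigarette'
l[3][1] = 'accident'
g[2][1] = 'perspective'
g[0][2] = 'moment'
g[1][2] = 'cigarette'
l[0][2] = 'employer'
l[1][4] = 'drama'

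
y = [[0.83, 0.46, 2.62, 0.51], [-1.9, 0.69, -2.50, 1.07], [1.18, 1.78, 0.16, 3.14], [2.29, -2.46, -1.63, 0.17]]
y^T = [[0.83, -1.9, 1.18, 2.29],[0.46, 0.69, 1.78, -2.46],[2.62, -2.50, 0.16, -1.63],[0.51, 1.07, 3.14, 0.17]]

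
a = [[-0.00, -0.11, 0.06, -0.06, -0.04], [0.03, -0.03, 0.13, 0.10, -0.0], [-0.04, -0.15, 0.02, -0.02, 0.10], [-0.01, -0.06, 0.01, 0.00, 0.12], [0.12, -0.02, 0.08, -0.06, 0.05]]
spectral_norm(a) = 0.25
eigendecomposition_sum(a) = [[-0.02+0.03j, -0.03+0.03j, (0.03+0.02j), 0.02+0.01j, -0.01-0.03j], [(0.01+0.04j), -0.01+0.06j, 0.05-0.00j, 0.03-0.01j, (-0.04-0.03j)], [(-0.04+0j), (-0.05-0.01j), (-0+0.04j), (0.01+0.03j), 0.03-0.03j], [(-0.01-0.01j), (-0.02-0.02j), (-0.01+0.02j), -0.01+0.01j, 0.02-0.00j], [0.03+0.01j, 0.03+0.02j, (0.01-0.03j), 0.00-0.02j, -0.03+0.01j]] + [[(-0.02-0.03j), -0.03-0.03j, 0.03-0.02j, 0.02-0.01j, -0.01+0.03j], [0.01-0.04j, -0.01-0.06j, 0.05+0.00j, (0.03+0.01j), (-0.04+0.03j)], [(-0.04-0j), -0.05+0.01j, -0.00-0.04j, 0.01-0.03j, (0.03+0.03j)], [-0.01+0.01j, -0.02+0.02j, (-0.01-0.02j), -0.01-0.01j, 0.02+0.00j], [0.03-0.01j, (0.03-0.02j), (0.01+0.03j), 0.02j, (-0.03-0.01j)]] + [[(0.02+0.02j), -0.02-0.03j, -0.00+0.02j, -0.05-0.01j, (-0.01+0.05j)], [0.01-0.02j, (-0.01+0.03j), 0.02-0.01j, 0.02+0.04j, (0.04-0.02j)], [(0.02-0j), -0.02+0.00j, 0.01+0.01j, (-0.02+0.02j), 0.02+0.02j], [0.01-0.02j, (-0.01+0.03j), (0.02-0.01j), (0.01+0.04j), (0.04-0.01j)], [0.03-0.01j, (-0.04+0.01j), (0.03+0.01j), (-0.03+0.05j), (0.05+0.03j)]] + [[(0.02-0.02j), (-0.02+0.03j), -0.00-0.02j, -0.05+0.01j, (-0.01-0.05j)],  [(0.01+0.02j), -0.01-0.03j, 0.02+0.01j, (0.02-0.04j), 0.04+0.02j],  [0.02+0.00j, -0.02-0.00j, 0.01-0.01j, (-0.02-0.02j), 0.02-0.02j],  [(0.01+0.02j), (-0.01-0.03j), 0.02+0.01j, (0.01-0.04j), 0.04+0.01j],  [(0.03+0.01j), (-0.04-0.01j), (0.03-0.01j), -0.03-0.05j, 0.05-0.03j]] + [[(-0-0j), -0j, -0j, -0.00+0.00j, 0j], [0.00+0.00j, (-0+0j), (-0+0j), -0j, (-0-0j)], [0j, -0.00+0.00j, (-0+0j), -0j, -0.00-0.00j], [-0.00-0.00j, -0j, 0.00-0.00j, -0.00+0.00j, 0j], [0j, -0.00+0.00j, (-0+0j), -0j, -0.00-0.00j]]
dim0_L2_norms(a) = [0.13, 0.2, 0.17, 0.13, 0.17]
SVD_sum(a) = [[0.01,-0.07,0.04,-0.01,0.05], [0.01,-0.05,0.03,-0.01,0.03], [0.01,-0.13,0.07,-0.02,0.08], [0.01,-0.08,0.05,-0.01,0.05], [0.01,-0.07,0.04,-0.01,0.04]] + [[0.01, 0.00, 0.01, 0.0, -0.00], [0.07, 0.03, 0.09, 0.03, -0.04], [-0.04, -0.02, -0.05, -0.02, 0.02], [-0.03, -0.01, -0.03, -0.01, 0.01], [0.05, 0.02, 0.06, 0.02, -0.03]] + [[0.02, 0.0, -0.01, -0.03, -0.0],[-0.04, -0.01, 0.01, 0.08, 0.01],[-0.01, -0.00, 0.0, 0.02, 0.00],[-0.01, -0.00, 0.0, 0.02, 0.0],[0.05, 0.01, -0.01, -0.08, -0.01]] + [[-0.03, -0.05, 0.01, -0.02, -0.08],[-0.00, -0.0, 0.0, -0.0, -0.00],[-0.00, -0.0, 0.00, -0.00, -0.01],[0.02, 0.03, -0.01, 0.01, 0.05],[0.02, 0.02, -0.01, 0.01, 0.04]] + [[-0.0, 0.0, 0.0, -0.00, 0.0],[0.0, -0.00, -0.00, 0.0, -0.00],[0.00, -0.00, -0.0, 0.00, -0.00],[-0.0, 0.00, 0.00, -0.00, 0.0],[0.0, -0.0, -0.00, 0.00, -0.0]]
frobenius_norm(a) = 0.36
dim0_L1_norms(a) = [0.2, 0.37, 0.3, 0.24, 0.31]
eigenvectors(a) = [[0.32+0.29j, 0.32-0.29j, (-0.15-0.45j), -0.15+0.45j, -0.58+0.00j],[0.58+0.00j, 0.58-0.00j, (-0.22+0.35j), (-0.22-0.35j), 0.42+0.00j],[-0.06+0.52j, (-0.06-0.52j), (-0.29-0.02j), (-0.29+0.02j), (0.53+0j)],[(-0.18+0.17j), (-0.18-0.17j), (-0.29+0.27j), (-0.29-0.27j), (-0.43+0j)],[(0.19-0.34j), 0.19+0.34j, (-0.6+0j), -0.60-0.00j, 0.15+0.00j]]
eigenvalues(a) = [(-0.06+0.16j), (-0.06-0.16j), (0.08+0.13j), (0.08-0.13j), (-0.01+0j)]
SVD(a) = [[0.38,0.08,-0.28,-0.78,-0.40], [0.27,0.70,0.66,-0.03,0.01], [0.68,-0.43,0.16,-0.06,0.57], [0.43,-0.26,0.14,0.49,-0.69], [0.37,0.5,-0.67,0.38,0.17]] @ diag([0.24864427730298325, 0.178913691661864, 0.1394501658702449, 0.12902330933852785, 0.008517698427175278]) @ [[0.08, -0.74, 0.42, -0.13, 0.49], [0.56, 0.22, 0.70, 0.24, -0.29], [-0.49, -0.06, 0.15, 0.85, 0.08], [0.33, 0.46, -0.13, 0.17, 0.80], [0.58, -0.42, -0.54, 0.41, -0.17]]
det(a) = -0.00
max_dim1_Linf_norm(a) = 0.15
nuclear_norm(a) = 0.70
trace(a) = 0.04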